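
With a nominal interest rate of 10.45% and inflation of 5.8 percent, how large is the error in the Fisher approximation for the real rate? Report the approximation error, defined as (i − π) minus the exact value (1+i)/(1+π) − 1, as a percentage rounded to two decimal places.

0.25%

Approximate: r ≈ 10.450% − 5.800% = 4.6500%
Exact: (1 + 0.1045)/(1 + 0.0580) − 1 = 4.3951%
Error = 4.6500% − 4.3951% = 0.2549% → 0.25%.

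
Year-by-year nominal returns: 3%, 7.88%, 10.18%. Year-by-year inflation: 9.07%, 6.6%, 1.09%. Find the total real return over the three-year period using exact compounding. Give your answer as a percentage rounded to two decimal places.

4.16%

Compound the nominal returns: 1.0300 × 1.0788 × 1.1018 = 1.224280.
Compound inflation: 1.0907 × 1.0660 × 1.0109 = 1.175359.
Deflate: 1.224280 / 1.175359 = 1.041622.
Total real return = 1.041622 − 1 → 4.16%.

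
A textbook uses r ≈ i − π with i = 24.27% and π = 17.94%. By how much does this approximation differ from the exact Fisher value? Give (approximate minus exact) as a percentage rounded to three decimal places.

0.963%

Approximate: r ≈ 24.270% − 17.940% = 6.3300%
Exact: (1 + 0.2427)/(1 + 0.1794) − 1 = 5.3671%
Error = 6.3300% − 5.3671% = 0.9629% → 0.963%.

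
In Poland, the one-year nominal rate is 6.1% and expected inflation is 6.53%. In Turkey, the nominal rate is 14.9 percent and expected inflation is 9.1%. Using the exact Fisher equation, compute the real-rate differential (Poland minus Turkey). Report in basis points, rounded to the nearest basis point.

Poland: (1 + 0.0610)/(1 + 0.0653) − 1 = -0.4036%
Turkey: (1 + 0.1490)/(1 + 0.0910) − 1 = 5.3162%
Differential = -0.4036% − 5.3162% = -5.7199% → -572 basis points.

-572 basis points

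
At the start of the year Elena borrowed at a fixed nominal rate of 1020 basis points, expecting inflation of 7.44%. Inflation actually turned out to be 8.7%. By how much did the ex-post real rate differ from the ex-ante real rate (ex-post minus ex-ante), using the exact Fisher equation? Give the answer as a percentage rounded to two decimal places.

Ex-ante: (1 + 0.1020)/(1 + 0.0744) − 1 = 2.5689%
Ex-post: (1 + 0.1020)/(1 + 0.0870) − 1 = 1.3799%
Difference (ex-post − ex-ante) = -1.1889% → -1.19%.

-1.19%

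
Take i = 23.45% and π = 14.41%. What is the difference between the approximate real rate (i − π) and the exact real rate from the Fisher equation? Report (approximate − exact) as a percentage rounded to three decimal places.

1.139%

Approximate: r ≈ 23.450% − 14.410% = 9.0400%
Exact: (1 + 0.2345)/(1 + 0.1441) − 1 = 7.9014%
Error = 9.0400% − 7.9014% = 1.1386% → 1.139%.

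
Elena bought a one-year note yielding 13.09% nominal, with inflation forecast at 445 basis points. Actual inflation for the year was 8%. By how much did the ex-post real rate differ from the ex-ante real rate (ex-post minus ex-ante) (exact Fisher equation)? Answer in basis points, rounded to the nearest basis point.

-356 basis points

Ex-ante: (1 + 0.1309)/(1 + 0.0445) − 1 = 8.2719%
Ex-post: (1 + 0.1309)/(1 + 0.0800) − 1 = 4.7130%
Difference (ex-post − ex-ante) = -3.5589% → -356 basis points.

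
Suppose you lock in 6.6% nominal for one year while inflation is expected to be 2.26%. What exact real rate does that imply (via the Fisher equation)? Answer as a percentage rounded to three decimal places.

By the Fisher equation, 1 + r = (1 + i)/(1 + π).
1 + r = 1.06600 / 1.02260 = 1.042441
r = 1.042441 − 1 = 4.2441%, i.e. 4.244%.

4.244%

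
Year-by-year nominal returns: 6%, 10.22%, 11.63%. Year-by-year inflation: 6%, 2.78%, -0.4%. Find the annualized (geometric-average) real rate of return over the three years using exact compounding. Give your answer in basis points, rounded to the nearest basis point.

632 basis points

Compound the nominal returns: 1.0600 × 1.1022 × 1.1163 = 1.30420901.
Compound inflation: 1.0600 × 1.0278 × 0.9960 = 1.08511013.
Deflate: 1.30420901 / 1.08511013 = 1.20191396.
Annualized real rate = 1.20191396^(1/3) − 1 = 6.3223% → 632 basis points.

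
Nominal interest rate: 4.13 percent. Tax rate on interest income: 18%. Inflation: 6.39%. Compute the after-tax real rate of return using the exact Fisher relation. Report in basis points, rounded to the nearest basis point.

After-tax nominal return = 4.13% × (1 − 0.18) = 3.3866%.
1 + r = 1.033866 / 1.06390 = 0.971770
After-tax real rate = 0.971770 − 1 → -282 basis points.

-282 basis points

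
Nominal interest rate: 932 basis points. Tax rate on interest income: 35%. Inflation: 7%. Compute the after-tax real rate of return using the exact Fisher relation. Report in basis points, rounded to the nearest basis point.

After-tax nominal return = 9.32% × (1 − 0.35) = 6.0580%.
1 + r = 1.06058 / 1.07000 = 0.991196
After-tax real rate = 0.991196 − 1 → -88 basis points.

-88 basis points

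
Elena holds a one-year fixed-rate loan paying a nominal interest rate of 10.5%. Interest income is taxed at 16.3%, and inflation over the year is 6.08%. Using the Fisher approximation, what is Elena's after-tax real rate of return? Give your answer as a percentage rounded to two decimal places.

After-tax nominal return = 10.5% × (1 − 0.163) = 8.7885%.
r ≈ 8.7885% − 6.08% → 2.71%.

2.71%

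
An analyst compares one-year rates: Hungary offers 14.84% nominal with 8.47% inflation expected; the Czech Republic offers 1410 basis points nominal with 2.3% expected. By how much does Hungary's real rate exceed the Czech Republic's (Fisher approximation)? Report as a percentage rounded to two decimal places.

Hungary: 14.84% − 8.47% = 6.370%
The Czech Republic: 14.1% − 2.3% = 11.800%
Differential = -5.430% → -5.43%.

-5.43%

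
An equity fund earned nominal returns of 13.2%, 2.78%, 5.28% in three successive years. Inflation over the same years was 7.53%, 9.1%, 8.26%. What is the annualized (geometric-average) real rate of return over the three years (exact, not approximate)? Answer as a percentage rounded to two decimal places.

-1.20%

Compound the nominal returns: 1.1320 × 1.0278 × 1.0528 = 1.22490079.
Compound inflation: 1.0753 × 1.0910 × 1.0826 = 1.27005468.
Deflate: 1.22490079 / 1.27005468 = 0.96444729.
Annualized real rate = 0.96444729^(1/3) − 1 = -1.1994% → -1.20%.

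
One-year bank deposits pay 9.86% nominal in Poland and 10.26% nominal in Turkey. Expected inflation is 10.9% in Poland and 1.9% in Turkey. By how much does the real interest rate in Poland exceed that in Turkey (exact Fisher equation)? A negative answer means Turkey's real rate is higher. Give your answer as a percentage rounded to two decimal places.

Poland: (1 + 0.0986)/(1 + 0.1090) − 1 = -0.9378%
Turkey: (1 + 0.1026)/(1 + 0.0190) − 1 = 8.2041%
Differential = -0.9378% − 8.2041% = -9.1419% → -9.14%.

-9.14%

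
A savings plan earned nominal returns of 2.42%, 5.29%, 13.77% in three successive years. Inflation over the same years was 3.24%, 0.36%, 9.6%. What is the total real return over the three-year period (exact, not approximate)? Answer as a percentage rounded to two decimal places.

Compound the nominal returns: 1.0242 × 1.0529 × 1.1377 = 1.226873.
Compound inflation: 1.0324 × 1.0036 × 1.0960 = 1.135584.
Deflate: 1.226873 / 1.135584 = 1.080390.
Total real return = 1.080390 − 1 → 8.04%.

8.04%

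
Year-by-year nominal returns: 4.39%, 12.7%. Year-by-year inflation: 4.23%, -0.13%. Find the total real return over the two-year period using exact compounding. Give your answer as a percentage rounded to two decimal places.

13.02%

Nominal growth factor = 1.0439 × 1.1270 = 1.176475
Price-level growth factor = 1.0423 × 0.9987 = 1.040945
Real growth factor = 1.176475 / 1.040945 = 1.130199
Total real return = 1.130199 − 1 → 13.02%.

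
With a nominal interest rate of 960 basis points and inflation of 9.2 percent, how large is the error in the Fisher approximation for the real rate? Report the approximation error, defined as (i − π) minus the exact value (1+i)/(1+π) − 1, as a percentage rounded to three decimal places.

0.034%

Approximate: r ≈ 9.600% − 9.200% = 0.4000%
Exact: (1 + 0.0960)/(1 + 0.0920) − 1 = 0.3663%
Error = 0.4000% − 0.3663% = 0.0337% → 0.034%.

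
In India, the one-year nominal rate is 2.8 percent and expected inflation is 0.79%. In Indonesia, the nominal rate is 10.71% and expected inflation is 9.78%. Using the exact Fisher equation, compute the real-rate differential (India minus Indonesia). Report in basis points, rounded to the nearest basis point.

India: (1 + 0.0280)/(1 + 0.0079) − 1 = 1.9942%
Indonesia: (1 + 0.1071)/(1 + 0.0978) − 1 = 0.8471%
Differential = 1.9942% − 0.8471% = 1.1471% → 115 basis points.

115 basis points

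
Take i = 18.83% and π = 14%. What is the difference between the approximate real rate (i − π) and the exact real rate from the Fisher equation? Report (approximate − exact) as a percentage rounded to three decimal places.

0.593%

Approximate: r ≈ 18.830% − 14.000% = 4.8300%
Exact: (1 + 0.1883)/(1 + 0.1400) − 1 = 4.2368%
Error = 4.8300% − 4.2368% = 0.5932% → 0.593%.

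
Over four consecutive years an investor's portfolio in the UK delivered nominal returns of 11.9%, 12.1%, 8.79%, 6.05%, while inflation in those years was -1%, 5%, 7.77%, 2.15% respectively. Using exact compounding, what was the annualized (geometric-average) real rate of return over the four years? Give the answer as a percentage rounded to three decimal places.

6.046%

Nominal growth factor = 1.1190 × 1.1210 × 1.0879 × 1.0605 = 1.44722264
Price-level growth factor = 0.9900 × 1.0500 × 1.0777 × 1.0215 = 1.14435494
Real growth factor = 1.44722264 / 1.14435494 = 1.26466238
Annualized real rate = 1.26466238^(1/4) − 1 = 6.0458% → 6.046%.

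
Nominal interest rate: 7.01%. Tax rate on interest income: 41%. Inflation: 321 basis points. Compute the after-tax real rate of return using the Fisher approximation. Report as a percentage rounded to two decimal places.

0.93%

After-tax nominal return = 7.01% × (1 − 0.41) = 4.1359%.
r ≈ 4.1359% − 3.21% → 0.93%.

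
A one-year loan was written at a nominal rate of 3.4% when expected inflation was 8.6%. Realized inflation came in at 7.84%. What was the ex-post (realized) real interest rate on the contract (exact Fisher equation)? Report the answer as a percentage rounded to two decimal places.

Ex-post: (1 + 0.0340)/(1 + 0.0784) − 1 = -4.1172%
So the realized real rate is -4.12%.

-4.12%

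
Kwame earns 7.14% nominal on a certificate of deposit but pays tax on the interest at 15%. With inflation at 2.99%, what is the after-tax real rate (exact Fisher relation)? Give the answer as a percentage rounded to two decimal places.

After-tax nominal return = 7.14% × (1 − 0.15) = 6.0690%.
1 + r = 1.06069 / 1.02990 = 1.029896
After-tax real rate = 1.029896 − 1 → 2.99%.

2.99%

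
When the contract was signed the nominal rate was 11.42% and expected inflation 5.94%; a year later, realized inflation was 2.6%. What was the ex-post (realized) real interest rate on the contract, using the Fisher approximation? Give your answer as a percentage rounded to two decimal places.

8.82%

Ex-post: 11.42% − 2.6% = 8.820%
So the realized real rate is 8.82%.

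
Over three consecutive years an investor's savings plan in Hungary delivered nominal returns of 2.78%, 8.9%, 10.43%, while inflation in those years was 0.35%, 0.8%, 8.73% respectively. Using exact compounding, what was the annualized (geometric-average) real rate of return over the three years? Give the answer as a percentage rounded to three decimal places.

3.968%

Nominal growth factor = 1.0278 × 1.0890 × 1.1043 = 1.23601450
Price-level growth factor = 1.0035 × 1.0080 × 1.0873 = 1.09983439
Real growth factor = 1.23601450 / 1.09983439 = 1.12381874
Annualized real rate = 1.12381874^(1/3) − 1 = 3.9678% → 3.968%.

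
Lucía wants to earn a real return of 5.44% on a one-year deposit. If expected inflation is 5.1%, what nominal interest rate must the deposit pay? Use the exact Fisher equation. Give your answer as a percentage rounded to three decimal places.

10.817%

(1 + i) = (1 + r)(1 + π) = 1.05440 × 1.05100 = 1.1081744
i = 1.1081744 − 1, so the required nominal rate is 10.817%.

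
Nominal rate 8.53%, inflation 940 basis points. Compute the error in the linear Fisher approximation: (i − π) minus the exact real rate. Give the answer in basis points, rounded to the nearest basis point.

Approximate: r ≈ 8.530% − 9.400% = -0.8700%
Exact: (1 + 0.0853)/(1 + 0.0940) − 1 = -0.7952%
Error = -0.8700% − (-0.7952%) = -0.0748% → -7 basis points.

-7 basis points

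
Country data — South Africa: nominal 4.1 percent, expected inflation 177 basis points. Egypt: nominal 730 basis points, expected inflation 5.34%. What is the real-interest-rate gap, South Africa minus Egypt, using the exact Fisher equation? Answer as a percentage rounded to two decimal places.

South Africa: (1 + 0.0410)/(1 + 0.0177) − 1 = 2.2895%
Egypt: (1 + 0.0730)/(1 + 0.0534) − 1 = 1.8606%
Differential = 2.2895% − 1.8606% = 0.4288% → 0.43%.

0.43%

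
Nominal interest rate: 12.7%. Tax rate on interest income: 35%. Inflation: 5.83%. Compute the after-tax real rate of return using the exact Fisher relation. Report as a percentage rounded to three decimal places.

After-tax nominal return = 12.7% × (1 − 0.35) = 8.2550%.
1 + r = 1.08255 / 1.05830 = 1.022914
After-tax real rate = 1.022914 − 1 → 2.291%.

2.291%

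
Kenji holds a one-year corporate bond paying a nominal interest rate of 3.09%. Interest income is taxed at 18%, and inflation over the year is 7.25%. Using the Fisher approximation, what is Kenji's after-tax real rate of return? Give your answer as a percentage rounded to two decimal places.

-4.72%

After-tax nominal return = 3.09% × (1 − 0.18) = 2.5338%.
r ≈ 2.5338% − 7.25% → -4.72%.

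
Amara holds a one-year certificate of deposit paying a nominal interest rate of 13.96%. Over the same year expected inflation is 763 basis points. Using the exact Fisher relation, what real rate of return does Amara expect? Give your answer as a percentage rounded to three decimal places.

5.881%

By the Fisher relation, 1 + r = (1 + i)/(1 + π).
1 + r = 1.13960 / 1.07630 = 1.058813
r = 1.058813 − 1 = 5.8813%, i.e. 5.881%.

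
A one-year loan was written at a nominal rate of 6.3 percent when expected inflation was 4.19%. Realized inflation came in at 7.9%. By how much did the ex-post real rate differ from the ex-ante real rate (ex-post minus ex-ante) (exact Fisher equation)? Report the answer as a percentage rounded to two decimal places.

Ex-ante: (1 + 0.0630)/(1 + 0.0419) − 1 = 2.0251%
Ex-post: (1 + 0.0630)/(1 + 0.0790) − 1 = -1.4829%
Difference (ex-post − ex-ante) = -3.5080% → -3.51%.

-3.51%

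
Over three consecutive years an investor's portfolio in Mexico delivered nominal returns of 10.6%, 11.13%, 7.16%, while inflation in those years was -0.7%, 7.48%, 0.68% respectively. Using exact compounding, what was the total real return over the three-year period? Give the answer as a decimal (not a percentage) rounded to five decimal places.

Compound the nominal returns: 1.1060 × 1.1113 × 1.0716 = 1.317101.
Compound inflation: 0.9930 × 1.0748 × 1.0068 = 1.074534.
Deflate: 1.317101 / 1.074534 = 1.225742.
Total real return = 1.225742 − 1 → 0.22574.

0.22574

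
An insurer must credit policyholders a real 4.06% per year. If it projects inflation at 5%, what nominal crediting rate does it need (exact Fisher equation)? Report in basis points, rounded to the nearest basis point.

(1 + i) = (1 + r)(1 + π) = 1.04060 × 1.05000 = 1.09263
i = 1.09263 − 1, so the required nominal rate is 926 basis points.

926 basis points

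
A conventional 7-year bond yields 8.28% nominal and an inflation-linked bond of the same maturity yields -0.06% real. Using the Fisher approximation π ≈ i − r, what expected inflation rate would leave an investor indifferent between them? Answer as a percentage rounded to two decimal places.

π ≈ i − r = 8.28% − (-0.06%) → 8.34%.

8.34%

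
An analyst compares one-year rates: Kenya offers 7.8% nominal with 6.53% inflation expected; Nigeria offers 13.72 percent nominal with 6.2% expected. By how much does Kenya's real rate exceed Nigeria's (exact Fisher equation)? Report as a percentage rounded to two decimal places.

Kenya: (1 + 0.0780)/(1 + 0.0653) − 1 = 1.1922%
Nigeria: (1 + 0.1372)/(1 + 0.0620) − 1 = 7.0810%
Differential = 1.1922% − 7.0810% = -5.8888% → -5.89%.

-5.89%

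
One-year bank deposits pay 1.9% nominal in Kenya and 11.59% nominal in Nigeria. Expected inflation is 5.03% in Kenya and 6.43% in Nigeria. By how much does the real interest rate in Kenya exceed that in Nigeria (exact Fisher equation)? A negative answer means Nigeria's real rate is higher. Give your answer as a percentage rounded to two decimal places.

-7.83%

Kenya: (1 + 0.0190)/(1 + 0.0503) − 1 = -2.9801%
Nigeria: (1 + 0.1159)/(1 + 0.0643) − 1 = 4.8483%
Differential = -2.9801% − 4.8483% = -7.8284% → -7.83%.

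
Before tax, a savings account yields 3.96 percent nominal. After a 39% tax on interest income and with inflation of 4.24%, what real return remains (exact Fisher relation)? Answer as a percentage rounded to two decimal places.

After-tax nominal return = 3.96% × (1 − 0.39) = 2.4156%.
1 + r = 1.024156 / 1.04240 = 0.982498
After-tax real rate = 0.982498 − 1 → -1.75%.

-1.75%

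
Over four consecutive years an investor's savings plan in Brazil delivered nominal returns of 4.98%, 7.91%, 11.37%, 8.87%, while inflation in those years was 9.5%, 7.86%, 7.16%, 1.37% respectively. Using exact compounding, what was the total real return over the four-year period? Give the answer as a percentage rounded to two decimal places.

7.06%

Nominal growth factor = 1.0498 × 1.0791 × 1.1137 × 1.0887 = 1.373551
Price-level growth factor = 1.0950 × 1.0786 × 1.0716 × 1.0137 = 1.282971
Real growth factor = 1.373551 / 1.282971 = 1.070602
Total real return = 1.070602 − 1 → 7.06%.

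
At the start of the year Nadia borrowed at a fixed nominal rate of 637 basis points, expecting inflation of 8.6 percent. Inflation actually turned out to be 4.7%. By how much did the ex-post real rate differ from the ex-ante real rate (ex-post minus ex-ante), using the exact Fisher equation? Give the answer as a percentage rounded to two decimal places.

Ex-ante: (1 + 0.0637)/(1 + 0.0860) − 1 = -2.0534%
Ex-post: (1 + 0.0637)/(1 + 0.0470) − 1 = 1.5950%
Difference (ex-post − ex-ante) = 3.6484% → 3.65%.

3.65%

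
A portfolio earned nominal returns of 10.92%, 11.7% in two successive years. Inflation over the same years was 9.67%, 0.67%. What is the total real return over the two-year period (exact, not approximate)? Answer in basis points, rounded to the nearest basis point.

1222 basis points

Nominal growth factor = 1.1092 × 1.1170 = 1.238976
Price-level growth factor = 1.0967 × 1.0067 = 1.104048
Real growth factor = 1.238976 / 1.104048 = 1.122213
Total real return = 1.122213 − 1 → 1222 basis points.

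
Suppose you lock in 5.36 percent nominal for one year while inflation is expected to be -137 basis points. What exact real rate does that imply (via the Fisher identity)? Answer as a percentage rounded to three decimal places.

By the Fisher identity, 1 + r = (1 + i)/(1 + π).
1 + r = 1.05360 / 0.98630 = 1.0682348
r = 1.0682348 − 1 = 6.82348%, i.e. 6.823%.

6.823%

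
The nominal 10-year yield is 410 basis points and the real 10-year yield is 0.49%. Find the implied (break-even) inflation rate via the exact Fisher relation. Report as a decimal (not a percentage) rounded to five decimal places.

0.03592

(1 + π) = (1 + i)/(1 + r) = 1.04100 / 1.00490 = 1.035924
Break-even inflation = 1.035924 − 1 → 0.03592.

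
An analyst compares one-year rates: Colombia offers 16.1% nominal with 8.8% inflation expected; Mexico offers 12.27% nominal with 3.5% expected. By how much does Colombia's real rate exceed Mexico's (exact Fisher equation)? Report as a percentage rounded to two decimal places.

Colombia: (1 + 0.1610)/(1 + 0.0880) − 1 = 6.7096%
Mexico: (1 + 0.1227)/(1 + 0.0350) − 1 = 8.4734%
Differential = 6.7096% − 8.4734% = -1.7639% → -1.76%.

-1.76%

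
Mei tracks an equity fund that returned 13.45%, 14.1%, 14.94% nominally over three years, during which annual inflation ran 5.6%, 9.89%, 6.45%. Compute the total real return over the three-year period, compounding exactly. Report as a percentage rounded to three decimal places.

20.446%

Compound the nominal returns: 1.1345 × 1.1410 × 1.1494 = 1.487857.
Compound inflation: 1.0560 × 1.0989 × 1.0645 = 1.235287.
Deflate: 1.487857 / 1.235287 = 1.204463.
Total real return = 1.204463 − 1 → 20.446%.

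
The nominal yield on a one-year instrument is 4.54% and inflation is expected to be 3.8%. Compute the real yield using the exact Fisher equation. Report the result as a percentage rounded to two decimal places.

By the Fisher relation, 1 + r = (1 + i)/(1 + π).
1 + r = 1.04540 / 1.03800 = 1.007129
r = 1.007129 − 1 = 0.7129%, i.e. 0.71%.

0.71%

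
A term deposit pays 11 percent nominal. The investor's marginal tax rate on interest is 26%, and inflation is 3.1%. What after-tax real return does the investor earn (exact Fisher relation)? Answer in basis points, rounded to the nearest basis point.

After-tax nominal return = 11% × (1 − 0.26) = 8.1400%.
1 + r = 1.08140 / 1.03100 = 1.048885
After-tax real rate = 1.048885 − 1 → 489 basis points.

489 basis points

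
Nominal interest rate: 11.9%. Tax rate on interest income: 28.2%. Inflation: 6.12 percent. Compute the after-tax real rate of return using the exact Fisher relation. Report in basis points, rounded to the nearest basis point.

After-tax nominal return = 11.9% × (1 − 0.282) = 8.5442%.
1 + r = 1.085442 / 1.06120 = 1.022844
After-tax real rate = 1.022844 − 1 → 228 basis points.

228 basis points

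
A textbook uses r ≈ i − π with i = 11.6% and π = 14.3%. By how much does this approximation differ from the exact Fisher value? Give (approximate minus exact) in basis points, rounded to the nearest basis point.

Approximate: r ≈ 11.600% − 14.300% = -2.7000%
Exact: (1 + 0.1160)/(1 + 0.1430) − 1 = -2.3622%
Error = -2.7000% − (-2.3622%) = -0.3378% → -34 basis points.

-34 basis points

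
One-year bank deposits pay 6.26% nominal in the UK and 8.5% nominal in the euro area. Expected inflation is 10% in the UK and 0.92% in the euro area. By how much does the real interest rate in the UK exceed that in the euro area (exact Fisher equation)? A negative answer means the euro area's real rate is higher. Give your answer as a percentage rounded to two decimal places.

-10.91%

The UK: (1 + 0.0626)/(1 + 0.1000) − 1 = -3.4000%
The euro area: (1 + 0.0850)/(1 + 0.0092) − 1 = 7.5109%
Differential = -3.4000% − 7.5109% = -10.9109% → -10.91%.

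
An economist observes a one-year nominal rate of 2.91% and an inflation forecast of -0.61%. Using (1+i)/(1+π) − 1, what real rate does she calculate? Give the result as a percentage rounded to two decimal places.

3.54%

By the Fisher identity, 1 + r = (1 + i)/(1 + π).
1 + r = 1.02910 / 0.99390 = 1.035416
r = 1.035416 − 1 = 3.5416%, i.e. 3.54%.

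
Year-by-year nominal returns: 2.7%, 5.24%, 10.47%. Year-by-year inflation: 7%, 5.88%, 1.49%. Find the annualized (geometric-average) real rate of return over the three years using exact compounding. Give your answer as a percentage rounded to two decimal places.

Nominal growth factor = 1.0270 × 1.0524 × 1.1047 = 1.19397611
Price-level growth factor = 1.0700 × 1.0588 × 1.0149 = 1.14979645
Real growth factor = 1.19397611 / 1.14979645 = 1.03842390
Annualized real rate = 1.03842390^(1/3) − 1 = 1.2647% → 1.26%.

1.26%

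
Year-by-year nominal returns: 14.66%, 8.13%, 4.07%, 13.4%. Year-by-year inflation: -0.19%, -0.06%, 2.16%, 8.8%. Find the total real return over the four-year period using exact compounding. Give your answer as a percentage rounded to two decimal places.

Nominal growth factor = 1.1466 × 1.0813 × 1.0407 × 1.1340 = 1.463177
Price-level growth factor = 0.9981 × 0.9994 × 1.0216 × 1.0880 = 1.108723
Real growth factor = 1.463177 / 1.108723 = 1.319695
Total real return = 1.319695 − 1 → 31.97%.

31.97%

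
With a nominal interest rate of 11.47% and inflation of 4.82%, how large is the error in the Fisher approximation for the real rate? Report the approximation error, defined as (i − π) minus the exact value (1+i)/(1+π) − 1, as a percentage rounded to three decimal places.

0.306%

Approximate: r ≈ 11.470% − 4.820% = 6.6500%
Exact: (1 + 0.1147)/(1 + 0.0482) − 1 = 6.3442%
Error = 6.6500% − 6.3442% = 0.3058% → 0.306%.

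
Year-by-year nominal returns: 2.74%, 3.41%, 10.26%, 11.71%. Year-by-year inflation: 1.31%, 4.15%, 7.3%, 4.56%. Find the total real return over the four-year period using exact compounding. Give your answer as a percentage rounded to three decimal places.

10.544%

Nominal growth factor = 1.0274 × 1.0341 × 1.1026 × 1.1171 = 1.308616
Price-level growth factor = 1.0131 × 1.0415 × 1.0730 × 1.0456 = 1.183796
Real growth factor = 1.308616 / 1.183796 = 1.105440
Total real return = 1.105440 − 1 → 10.544%.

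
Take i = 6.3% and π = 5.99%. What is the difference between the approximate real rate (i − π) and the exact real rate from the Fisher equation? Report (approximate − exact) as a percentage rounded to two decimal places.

0.02%

Approximate: r ≈ 6.300% − 5.990% = 0.3100%
Exact: (1 + 0.0630)/(1 + 0.0599) − 1 = 0.2925%
Error = 0.3100% − 0.2925% = 0.0175% → 0.02%.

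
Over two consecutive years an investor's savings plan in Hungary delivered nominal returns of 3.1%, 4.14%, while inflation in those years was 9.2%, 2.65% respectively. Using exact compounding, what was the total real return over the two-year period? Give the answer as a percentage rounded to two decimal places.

-4.22%

Nominal growth factor = 1.0310 × 1.0414 = 1.073683
Price-level growth factor = 1.0920 × 1.0265 = 1.120938
Real growth factor = 1.073683 / 1.120938 = 0.957844
Total real return = 0.957844 − 1 → -4.22%.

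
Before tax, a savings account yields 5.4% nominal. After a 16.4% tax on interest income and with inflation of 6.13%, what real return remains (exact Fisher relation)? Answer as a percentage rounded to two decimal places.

After-tax nominal return = 5.4% × (1 − 0.164) = 4.5144%.
1 + r = 1.045144 / 1.06130 = 0.984777
After-tax real rate = 0.984777 − 1 → -1.52%.

-1.52%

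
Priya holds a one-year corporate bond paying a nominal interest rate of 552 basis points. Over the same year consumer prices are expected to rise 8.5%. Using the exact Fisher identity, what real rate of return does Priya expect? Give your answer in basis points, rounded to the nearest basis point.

By the Fisher identity, 1 + r = (1 + i)/(1 + π).
1 + r = 1.05520 / 1.08500 = 0.972535
r = 0.972535 − 1 = -2.7465%, i.e. -275 basis points.

-275 basis points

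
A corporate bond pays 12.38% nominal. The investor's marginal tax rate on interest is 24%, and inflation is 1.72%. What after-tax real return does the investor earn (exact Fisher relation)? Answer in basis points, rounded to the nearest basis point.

After-tax nominal return = 12.38% × (1 − 0.24) = 9.4088%.
1 + r = 1.094088 / 1.01720 = 1.075588
After-tax real rate = 1.075588 − 1 → 756 basis points.

756 basis points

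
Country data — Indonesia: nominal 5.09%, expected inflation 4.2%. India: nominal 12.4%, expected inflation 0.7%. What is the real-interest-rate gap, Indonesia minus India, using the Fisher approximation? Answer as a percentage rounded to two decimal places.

-10.81%

Indonesia: 5.09% − 4.2% = 0.890%
India: 12.4% − 0.7% = 11.700%
Differential = -10.810% → -10.81%.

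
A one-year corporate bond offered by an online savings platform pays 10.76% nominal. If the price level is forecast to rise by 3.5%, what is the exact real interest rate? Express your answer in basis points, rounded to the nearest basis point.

By the Fisher identity, 1 + r = (1 + i)/(1 + π).
1 + r = 1.10760 / 1.03500 = 1.070145
r = 1.070145 − 1 = 7.0145%, i.e. 701 basis points.

701 basis points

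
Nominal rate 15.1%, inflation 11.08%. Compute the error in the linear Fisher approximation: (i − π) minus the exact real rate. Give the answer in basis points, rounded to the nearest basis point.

Approximate: r ≈ 15.100% − 11.080% = 4.0200%
Exact: (1 + 0.1510)/(1 + 0.1108) − 1 = 3.6190%
Error = 4.0200% − 3.6190% = 0.4010% → 40 basis points.

40 basis points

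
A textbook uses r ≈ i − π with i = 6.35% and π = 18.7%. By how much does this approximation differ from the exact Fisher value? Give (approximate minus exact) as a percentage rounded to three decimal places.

-1.946%

Approximate: r ≈ 6.350% − 18.700% = -12.3500%
Exact: (1 + 0.0635)/(1 + 0.1870) − 1 = -10.4044%
Error = -12.3500% − (-10.4044%) = -1.9456% → -1.946%.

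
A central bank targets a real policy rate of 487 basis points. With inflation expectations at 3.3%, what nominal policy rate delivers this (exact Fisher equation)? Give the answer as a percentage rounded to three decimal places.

8.331%

(1 + i) = (1 + r)(1 + π) = 1.04870 × 1.03300 = 1.0833071
i = 1.0833071 − 1, so the required nominal rate is 8.331%.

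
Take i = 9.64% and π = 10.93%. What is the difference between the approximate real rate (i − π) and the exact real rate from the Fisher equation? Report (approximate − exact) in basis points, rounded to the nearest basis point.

-13 basis points

Approximate: r ≈ 9.640% − 10.930% = -1.2900%
Exact: (1 + 0.0964)/(1 + 0.1093) − 1 = -1.1629%
Error = -1.2900% − (-1.1629%) = -0.1271% → -13 basis points.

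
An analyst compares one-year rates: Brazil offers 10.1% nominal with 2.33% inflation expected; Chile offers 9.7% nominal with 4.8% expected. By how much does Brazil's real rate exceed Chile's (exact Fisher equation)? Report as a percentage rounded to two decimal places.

2.92%

Brazil: (1 + 0.1010)/(1 + 0.0233) − 1 = 7.5931%
Chile: (1 + 0.0970)/(1 + 0.0480) − 1 = 4.6756%
Differential = 7.5931% − 4.6756% = 2.9175% → 2.92%.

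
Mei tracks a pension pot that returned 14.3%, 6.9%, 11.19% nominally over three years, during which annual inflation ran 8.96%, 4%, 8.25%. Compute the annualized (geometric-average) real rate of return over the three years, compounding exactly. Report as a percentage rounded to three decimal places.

Compound the nominal returns: 1.1430 × 1.0690 × 1.1119 = 1.358593917.
Compound inflation: 1.0896 × 1.0400 × 1.0825 = 1.226671680.
Deflate: 1.358593917 / 1.226671680 = 1.107544863.
Annualized real rate = 1.107544863^(1/3) − 1 = 3.46349% → 3.463%.

3.463%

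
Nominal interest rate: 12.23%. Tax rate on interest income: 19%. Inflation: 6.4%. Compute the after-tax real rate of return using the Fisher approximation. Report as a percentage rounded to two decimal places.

After-tax nominal return = 12.23% × (1 − 0.19) = 9.9063%.
r ≈ 9.9063% − 6.4% → 3.51%.

3.51%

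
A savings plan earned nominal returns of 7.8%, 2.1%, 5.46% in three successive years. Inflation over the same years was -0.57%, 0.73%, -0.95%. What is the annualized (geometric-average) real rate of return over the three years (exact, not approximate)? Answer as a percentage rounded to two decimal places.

5.37%

Nominal growth factor = 1.0780 × 1.0210 × 1.0546 = 1.16073283
Price-level growth factor = 0.9943 × 1.0073 × 0.9905 = 0.99204359
Real growth factor = 1.16073283 / 0.99204359 = 1.17004218
Annualized real rate = 1.17004218^(1/3) − 1 = 5.3741% → 5.37%.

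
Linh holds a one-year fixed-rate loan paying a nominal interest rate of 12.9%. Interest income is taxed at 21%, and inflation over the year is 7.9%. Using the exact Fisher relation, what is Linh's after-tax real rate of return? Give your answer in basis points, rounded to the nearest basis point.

After-tax nominal return = 12.9% × (1 − 0.21) = 10.1910%.
1 + r = 1.10191 / 1.07900 = 1.021233
After-tax real rate = 1.021233 − 1 → 212 basis points.

212 basis points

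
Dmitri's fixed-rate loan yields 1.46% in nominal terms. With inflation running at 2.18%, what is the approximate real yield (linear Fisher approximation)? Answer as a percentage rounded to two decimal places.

r ≈ i − π = 1.46% − 2.18% = -0.72%.

-0.72%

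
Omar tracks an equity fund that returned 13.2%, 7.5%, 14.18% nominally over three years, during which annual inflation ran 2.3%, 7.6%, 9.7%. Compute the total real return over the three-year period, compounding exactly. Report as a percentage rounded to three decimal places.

Compound the nominal returns: 1.1320 × 1.0750 × 1.1418 = 1.389456.
Compound inflation: 1.0230 × 1.0760 × 1.0970 = 1.207521.
Deflate: 1.389456 / 1.207521 = 1.150669.
Total real return = 1.150669 − 1 → 15.067%.

15.067%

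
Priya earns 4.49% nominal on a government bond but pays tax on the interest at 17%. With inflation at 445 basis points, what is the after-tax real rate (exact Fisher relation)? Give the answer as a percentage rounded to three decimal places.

-0.692%

After-tax nominal return = 4.49% × (1 − 0.17) = 3.7267%.
1 + r = 1.037267 / 1.04450 = 0.9930752
After-tax real rate = 0.9930752 − 1 → -0.692%.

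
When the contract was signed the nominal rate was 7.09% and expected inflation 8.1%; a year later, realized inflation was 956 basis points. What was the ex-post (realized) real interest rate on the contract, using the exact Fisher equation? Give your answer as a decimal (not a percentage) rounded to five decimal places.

Ex-post: (1 + 0.0709)/(1 + 0.0956) − 1 = -2.25447%
So the realized real rate is -0.02254.

-0.02254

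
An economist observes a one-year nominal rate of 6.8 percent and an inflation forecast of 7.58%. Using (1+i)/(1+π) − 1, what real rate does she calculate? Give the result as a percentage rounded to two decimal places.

-0.73%

By the Fisher equation, 1 + r = (1 + i)/(1 + π).
1 + r = 1.06800 / 1.07580 = 0.9927496
r = 0.9927496 − 1 = -0.72504%, i.e. -0.73%.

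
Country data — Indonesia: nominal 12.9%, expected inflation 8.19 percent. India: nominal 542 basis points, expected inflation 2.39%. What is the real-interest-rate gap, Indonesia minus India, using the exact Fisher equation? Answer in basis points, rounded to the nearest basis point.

139 basis points

Indonesia: (1 + 0.1290)/(1 + 0.0819) − 1 = 4.3535%
India: (1 + 0.0542)/(1 + 0.0239) − 1 = 2.9593%
Differential = 4.3535% − 2.9593% = 1.3942% → 139 basis points.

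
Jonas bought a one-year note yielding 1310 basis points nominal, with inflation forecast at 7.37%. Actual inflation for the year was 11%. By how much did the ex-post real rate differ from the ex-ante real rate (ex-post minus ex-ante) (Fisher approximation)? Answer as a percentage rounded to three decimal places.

Ex-ante: 13.1% − 7.37% = 5.730%
Ex-post: 13.1% − 11% = 2.100%
Difference (ex-post − ex-ante) = -3.6300% → -3.630%.

-3.630%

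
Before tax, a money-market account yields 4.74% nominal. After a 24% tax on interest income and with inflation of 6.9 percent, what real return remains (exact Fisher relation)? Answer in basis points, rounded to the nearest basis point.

After-tax nominal return = 4.74% × (1 − 0.24) = 3.6024%.
1 + r = 1.036024 / 1.06900 = 0.969152
After-tax real rate = 0.969152 − 1 → -308 basis points.

-308 basis points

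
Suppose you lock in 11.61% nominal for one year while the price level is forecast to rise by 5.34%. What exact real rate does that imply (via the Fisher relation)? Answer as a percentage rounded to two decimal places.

By the Fisher relation, 1 + r = (1 + i)/(1 + π).
1 + r = 1.11610 / 1.05340 = 1.059522
r = 1.059522 − 1 = 5.9522%, i.e. 5.95%.

5.95%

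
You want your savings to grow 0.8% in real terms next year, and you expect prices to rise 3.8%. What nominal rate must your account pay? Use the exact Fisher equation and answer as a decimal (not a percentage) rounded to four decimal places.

0.0463

(1 + i) = (1 + r)(1 + π) = 1.00800 × 1.03800 = 1.046304
i = 1.046304 − 1, so the required nominal rate is 0.0463.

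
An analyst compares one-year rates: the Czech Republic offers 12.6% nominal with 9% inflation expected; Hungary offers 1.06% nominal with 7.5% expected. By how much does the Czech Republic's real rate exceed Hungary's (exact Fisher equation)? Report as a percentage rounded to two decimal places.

9.29%

The Czech Republic: (1 + 0.1260)/(1 + 0.0900) − 1 = 3.3028%
Hungary: (1 + 0.0106)/(1 + 0.0750) − 1 = -5.9907%
Differential = 3.3028% − (-5.9907%) = 9.2934% → 9.29%.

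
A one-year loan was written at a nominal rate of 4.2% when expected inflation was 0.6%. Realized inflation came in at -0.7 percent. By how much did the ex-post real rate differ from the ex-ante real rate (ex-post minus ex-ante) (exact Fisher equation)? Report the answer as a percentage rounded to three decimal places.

1.356%

Ex-ante: (1 + 0.0420)/(1 + 0.0060) − 1 = 3.5785%
Ex-post: (1 + 0.0420)/(1 − 0.0070) − 1 = 4.9345%
Difference (ex-post − ex-ante) = 1.3560% → 1.356%.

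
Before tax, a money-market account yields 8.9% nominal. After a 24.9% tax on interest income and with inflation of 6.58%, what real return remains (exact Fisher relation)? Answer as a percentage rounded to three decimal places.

0.097%

After-tax nominal return = 8.9% × (1 − 0.249) = 6.6839%.
1 + r = 1.066839 / 1.06580 = 1.0009749
After-tax real rate = 1.0009749 − 1 → 0.097%.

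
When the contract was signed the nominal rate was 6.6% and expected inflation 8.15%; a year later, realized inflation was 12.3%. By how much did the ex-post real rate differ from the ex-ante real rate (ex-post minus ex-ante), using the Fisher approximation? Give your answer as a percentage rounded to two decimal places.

Ex-ante: 6.6% − 8.15% = -1.550%
Ex-post: 6.6% − 12.3% = -5.700%
Difference (ex-post − ex-ante) = -4.1500% → -4.15%.

-4.15%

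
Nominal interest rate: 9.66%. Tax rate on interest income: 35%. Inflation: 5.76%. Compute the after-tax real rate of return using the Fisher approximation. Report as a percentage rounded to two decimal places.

After-tax nominal return = 9.66% × (1 − 0.35) = 6.2790%.
r ≈ 6.2790% − 5.76% → 0.52%.

0.52%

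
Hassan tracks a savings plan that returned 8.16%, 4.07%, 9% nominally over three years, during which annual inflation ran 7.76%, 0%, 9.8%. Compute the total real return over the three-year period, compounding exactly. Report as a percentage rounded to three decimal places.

Compound the nominal returns: 1.0816 × 1.0407 × 1.0900 = 1.226927.
Compound inflation: 1.0776 × 1.0000 × 1.0980 = 1.183205.
Deflate: 1.226927 / 1.183205 = 1.036952.
Total real return = 1.036952 − 1 → 3.695%.

3.695%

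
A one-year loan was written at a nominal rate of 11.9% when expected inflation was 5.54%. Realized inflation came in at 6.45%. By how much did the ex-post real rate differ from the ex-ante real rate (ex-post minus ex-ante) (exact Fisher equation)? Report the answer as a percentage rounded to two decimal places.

Ex-ante: (1 + 0.1190)/(1 + 0.0554) − 1 = 6.0262%
Ex-post: (1 + 0.1190)/(1 + 0.0645) − 1 = 5.1198%
Difference (ex-post − ex-ante) = -0.9064% → -0.91%.

-0.91%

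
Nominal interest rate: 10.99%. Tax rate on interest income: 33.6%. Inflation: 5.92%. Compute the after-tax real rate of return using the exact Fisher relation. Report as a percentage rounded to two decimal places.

1.30%

After-tax nominal return = 10.99% × (1 − 0.336) = 7.29736%.
1 + r = 1.0729736 / 1.05920 = 1.013004
After-tax real rate = 1.013004 − 1 → 1.30%.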